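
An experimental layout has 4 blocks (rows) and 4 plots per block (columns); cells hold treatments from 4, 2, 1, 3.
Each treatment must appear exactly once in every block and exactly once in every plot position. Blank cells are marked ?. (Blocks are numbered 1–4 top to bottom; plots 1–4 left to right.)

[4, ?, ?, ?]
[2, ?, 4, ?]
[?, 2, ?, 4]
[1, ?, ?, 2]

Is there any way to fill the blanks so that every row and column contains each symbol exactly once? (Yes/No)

Yes

No block or plot among the givens repeats a symbol, and propagating forced cells runs into no contradiction.
One valid completion exists (for instance, 4 1 2 3 / 2 3 4 1 / 3 2 1 4 / 1 4 3 2).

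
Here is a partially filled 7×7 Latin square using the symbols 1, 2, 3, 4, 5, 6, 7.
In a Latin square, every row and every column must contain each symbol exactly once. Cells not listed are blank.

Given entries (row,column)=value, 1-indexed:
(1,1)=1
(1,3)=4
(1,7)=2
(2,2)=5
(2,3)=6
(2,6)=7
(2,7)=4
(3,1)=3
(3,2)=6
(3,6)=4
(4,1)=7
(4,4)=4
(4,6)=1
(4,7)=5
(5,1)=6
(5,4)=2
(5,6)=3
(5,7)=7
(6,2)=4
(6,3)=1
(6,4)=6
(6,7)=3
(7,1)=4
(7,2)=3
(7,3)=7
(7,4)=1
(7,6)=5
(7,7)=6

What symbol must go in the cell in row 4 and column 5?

Row 1, column 2: row 1 has {1, 2, 4} and column 2 has {3, 4, 5, 6}, leaving only 7.
Row 1, column 6: row 1 has {1, 2, 4, 7} and column 6 has {1, 3, 4, 5, 7}, leaving only 6.
Row 2, column 1: row 2 has {4, 5, 6, 7} and column 1 has {1, 3, 4, 6, 7}, leaving only 2.
Row 2, column 4: row 2 has {2, 4, 5, 6, 7} and column 4 has {1, 2, 4, 6}, leaving only 3.
Row 1, column 4: row 1 has {1, 2, 4, 6, 7} and column 4 has {1, 2, 3, 4, 6}, leaving only 5.
Row 1, column 5: row 1 has {1, 2, 4, 5, 6, 7} and column 5 has {}, leaving only 3.
Row 2, column 5: row 2 has {2, 3, 4, 5, 6, 7} and column 5 has {3}, leaving only 1.
Row 3, column 4: row 3 has {3, 4, 6} and column 4 has {1, 2, 3, 4, 5, 6}, leaving only 7.
Row 3, column 7: row 3 has {3, 4, 6, 7} and column 7 has {2, 3, 4, 5, 6, 7}, leaving only 1.
Row 4, column 2: row 4 has {1, 4, 5, 7} and column 2 has {3, 4, 5, 6, 7}, leaving only 2.
Row 4 already has {1, 2, 4, 5, 7} and column 5 already has {1, 3}, so row 4, column 5 must be 6.

6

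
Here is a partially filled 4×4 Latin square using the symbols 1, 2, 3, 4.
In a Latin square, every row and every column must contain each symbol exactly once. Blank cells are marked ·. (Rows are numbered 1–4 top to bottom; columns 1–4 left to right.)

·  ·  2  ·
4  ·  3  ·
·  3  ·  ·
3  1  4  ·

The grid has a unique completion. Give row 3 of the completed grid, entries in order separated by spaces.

2 3 1 4

Row 3, column 3: row 3 has {3} and column 3 has {2, 3, 4}, leaving only 1.
Row 3, column 1: row 3 has {1, 3} and column 1 has {3, 4}, leaving only 2.
Row 3, column 4: row 3 has {1, 2, 3} and column 4 has {}, leaving only 4.
So row 3 reads: 2 3 1 4.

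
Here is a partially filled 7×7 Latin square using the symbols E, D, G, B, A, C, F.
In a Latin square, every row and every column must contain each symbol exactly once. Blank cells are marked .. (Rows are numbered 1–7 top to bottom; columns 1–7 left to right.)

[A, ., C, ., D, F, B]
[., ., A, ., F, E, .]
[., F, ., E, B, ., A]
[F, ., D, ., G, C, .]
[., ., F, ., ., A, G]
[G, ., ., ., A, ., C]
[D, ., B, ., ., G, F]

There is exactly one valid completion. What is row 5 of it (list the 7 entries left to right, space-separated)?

E B F D C A G

Row 1, column 4: row 1 has {D, B, A, C, F} and column 4 has {E}, leaving only G.
Row 1, column 2: row 1 has {D, G, B, A, C, F} and column 2 has {F}, leaving only E.
Row 2, column 7: row 2 has {E, A, F} and column 7 has {G, B, A, C, F}, leaving only D.
Row 3, column 1: row 3 has {E, B, A, F} and column 1 has {D, G, A, F}, leaving only C.
Row 2, column 1: row 2 has {E, D, A, F} and column 1 has {D, G, A, C, F}, leaving only B.
Row 5, column 1: row 5 has {G, A, F} and column 1 has {D, G, B, A, C, F}, leaving only E.
Row 5, column 5: row 5 has {E, G, A, F} and column 5 has {D, G, B, A, F}, leaving only C.
Row 2, column 4: row 2 has {E, D, B, A, F} and column 4 has {E, G}, leaving only C.
Row 2, column 2: row 2 has {E, D, B, A, C, F} and column 2 has {E, F}, leaving only G.
Row 3, column 3: row 3 has {E, B, A, C, F} and column 3 has {D, B, A, C, F}, leaving only G.
Row 3, column 6: row 3 has {E, G, B, A, C, F} and column 6 has {E, G, A, C, F}, leaving only D.
Row 4, column 7: row 4 has {D, G, C, F} and column 7 has {D, G, B, A, C, F}, leaving only E.
Row 6, column 3: row 6 has {G, A, C} and column 3 has {D, G, B, A, C, F}, leaving only E.
Row 6, column 6: row 6 has {E, G, A, C} and column 6 has {E, D, G, A, C, F}, leaving only B.
Row 6, column 2: row 6 has {E, G, B, A, C} and column 2 has {E, G, F}, leaving only D.
Row 5, column 2: row 5 has {E, G, A, C, F} and column 2 has {E, D, G, F}, leaving only B.
Row 5, column 4: row 5 has {E, G, B, A, C, F} and column 4 has {E, G, C}, leaving only D.
So row 5 reads: E B F D C A G.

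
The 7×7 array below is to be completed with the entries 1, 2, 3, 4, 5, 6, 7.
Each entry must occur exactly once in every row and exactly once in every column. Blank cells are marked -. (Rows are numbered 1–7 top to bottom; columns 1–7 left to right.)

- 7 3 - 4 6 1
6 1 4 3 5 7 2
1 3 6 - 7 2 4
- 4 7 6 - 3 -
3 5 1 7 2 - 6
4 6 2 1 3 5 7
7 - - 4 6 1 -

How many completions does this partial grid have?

1

Row 1, column 1: eliminating its row and column leaves {2, 5}.
Row 1, column 4: eliminating its row and column leaves {2, 5}.
Row 3, column 4: eliminating its row and column leaves {5}.
Row 4, column 1: eliminating its row and column leaves {2, 5}.
Row 4, column 5: eliminating its row and column leaves {1}.
Row 4, column 7: eliminating its row and column leaves {5}.
Row 5, column 6: eliminating its row and column leaves {4}.
Row 7, column 2: eliminating its row and column leaves {2}.
Row 7, column 3: eliminating its row and column leaves {5}.
Row 7, column 7: eliminating its row and column leaves {3, 5}.
Only one assignment across all blanks avoids any row or column repeat, giving 1 completion.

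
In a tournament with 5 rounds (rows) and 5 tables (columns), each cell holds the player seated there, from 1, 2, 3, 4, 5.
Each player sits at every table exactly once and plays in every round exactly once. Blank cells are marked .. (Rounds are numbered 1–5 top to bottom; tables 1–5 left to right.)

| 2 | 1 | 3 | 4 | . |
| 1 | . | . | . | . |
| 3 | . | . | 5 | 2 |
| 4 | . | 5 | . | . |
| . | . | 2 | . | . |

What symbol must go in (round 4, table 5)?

Round 1, table 5: round 1 has {1, 2, 3, 4} and table 5 has {2}, leaving only 5.
Round 2, table 3: round 2 has {1} and table 3 has {2, 3, 5}, leaving only 4.
Round 2, table 5: round 2 has {1, 4} and table 5 has {2, 5}, leaving only 3.
Round 4 already has {4, 5} and table 5 already has {2, 3, 5}, so round 4, table 5 must be 1.

1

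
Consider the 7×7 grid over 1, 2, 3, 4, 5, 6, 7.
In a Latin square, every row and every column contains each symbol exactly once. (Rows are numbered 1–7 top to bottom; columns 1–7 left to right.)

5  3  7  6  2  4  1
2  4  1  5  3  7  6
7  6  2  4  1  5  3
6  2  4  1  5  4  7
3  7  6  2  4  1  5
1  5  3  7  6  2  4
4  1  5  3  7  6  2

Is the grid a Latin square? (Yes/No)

No

Row 4 contains 4 twice (at columns 3 and 6), so it is not a permutation.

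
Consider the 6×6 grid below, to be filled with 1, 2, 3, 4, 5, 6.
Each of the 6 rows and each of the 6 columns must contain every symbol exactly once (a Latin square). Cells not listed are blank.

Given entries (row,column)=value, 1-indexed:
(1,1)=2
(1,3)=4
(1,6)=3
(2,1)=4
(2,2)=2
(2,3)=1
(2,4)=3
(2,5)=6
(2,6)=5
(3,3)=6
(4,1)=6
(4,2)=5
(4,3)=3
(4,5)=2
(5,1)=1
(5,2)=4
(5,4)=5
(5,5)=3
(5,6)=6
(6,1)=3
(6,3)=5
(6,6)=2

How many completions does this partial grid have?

3

Row 1, column 2: eliminating its row and column leaves {1, 6}.
Row 1, column 4: eliminating its row and column leaves {1, 6}.
Row 1, column 5: eliminating its row and column leaves {1, 5}.
Row 3, column 1: eliminating its row and column leaves {5}.
Row 3, column 2: eliminating its row and column leaves {1, 3}.
Row 3, column 4: eliminating its row and column leaves {1, 2, 4}.
Row 3, column 5: eliminating its row and column leaves {1, 4, 5}.
Row 3, column 6: eliminating its row and column leaves {1, 4}.
Row 4, column 4: eliminating its row and column leaves {1, 4}.
Row 4, column 6: eliminating its row and column leaves {1, 4}.
Row 5, column 3: eliminating its row and column leaves {2}.
Row 6, column 2: eliminating its row and column leaves {1, 6}.
Row 6, column 4: eliminating its row and column leaves {1, 4, 6}.
Row 6, column 5: eliminating its row and column leaves {1, 4}.
Enumerating the assignments across these blanks that avoid any row or column repeat gives 3 completions.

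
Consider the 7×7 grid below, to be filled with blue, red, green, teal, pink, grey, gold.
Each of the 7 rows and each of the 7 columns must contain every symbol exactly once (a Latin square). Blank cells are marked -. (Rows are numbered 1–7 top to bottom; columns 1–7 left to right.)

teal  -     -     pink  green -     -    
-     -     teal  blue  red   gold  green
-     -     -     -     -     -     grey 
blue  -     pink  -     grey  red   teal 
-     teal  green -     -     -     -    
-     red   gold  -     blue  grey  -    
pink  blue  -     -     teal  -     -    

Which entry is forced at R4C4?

green

Row 1, column 6: row 1 has {green, teal, pink} and column 6 has {red, grey, gold}, leaving only blue.
Row 2, column 1: row 2 has {blue, red, green, teal, gold} and column 1 has {blue, teal, pink}, leaving only grey.
Row 2, column 2: row 2 has {blue, red, green, teal, grey, gold} and column 2 has {blue, red, teal}, leaving only pink.
Row 5, column 6: row 5 has {green, teal} and column 6 has {blue, red, grey, gold}, leaving only pink.
Row 5, column 5: row 5 has {green, teal, pink} and column 5 has {blue, red, green, teal, grey}, leaving only gold.
Row 3, column 5: row 3 has {grey} and column 5 has {blue, red, green, teal, grey, gold}, leaving only pink.
Row 5, column 1: row 5 has {green, teal, pink, gold} and column 1 has {blue, teal, pink, grey}, leaving only red.
Row 5, column 4: row 5 has {red, green, teal, pink, gold} and column 4 has {blue, pink}, leaving only grey.
Row 5, column 7: row 5 has {red, green, teal, pink, grey, gold} and column 7 has {green, teal, grey}, leaving only blue.
Row 6, column 1: row 6 has {blue, red, grey, gold} and column 1 has {blue, red, teal, pink, grey}, leaving only green.
Row 3, column 1: row 3 has {pink, grey} and column 1 has {blue, red, green, teal, pink, grey}, leaving only gold.
Row 3, column 2: row 3 has {pink, grey, gold} and column 2 has {blue, red, teal, pink}, leaving only green.
Row 3, column 6: row 3 has {green, pink, grey, gold} and column 6 has {blue, red, pink, grey, gold}, leaving only teal.
Row 3, column 4: row 3 has {green, teal, pink, grey, gold} and column 4 has {blue, pink, grey}, leaving only red.
Row 3, column 3: row 3 has {red, green, teal, pink, grey, gold} and column 3 has {green, teal, pink, gold}, leaving only blue.
Row 4, column 2: row 4 has {blue, red, teal, pink, grey} and column 2 has {blue, red, green, teal, pink}, leaving only gold.
Row 4 already has {blue, red, teal, pink, grey, gold} and column 4 already has {blue, red, pink, grey}, so row 4, column 4 must be green.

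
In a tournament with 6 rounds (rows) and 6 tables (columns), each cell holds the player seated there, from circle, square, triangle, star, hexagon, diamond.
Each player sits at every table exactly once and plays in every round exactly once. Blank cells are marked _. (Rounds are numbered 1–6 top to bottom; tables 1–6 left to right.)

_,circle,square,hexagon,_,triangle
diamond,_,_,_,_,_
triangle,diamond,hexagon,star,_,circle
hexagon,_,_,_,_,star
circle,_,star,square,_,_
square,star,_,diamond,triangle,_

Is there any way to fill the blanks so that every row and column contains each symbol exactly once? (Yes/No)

No round or table among the givens repeats a symbol, and propagating forced cells runs into no contradiction.
One valid completion exists (for instance, star circle square hexagon diamond triangle / diamond hexagon triangle circle star square / triangle diamond hexagon star square circle / hexagon square diamond triangle circle star / circle triangle star square hexagon diamond / square star circle diamond triangle hexagon).

Yes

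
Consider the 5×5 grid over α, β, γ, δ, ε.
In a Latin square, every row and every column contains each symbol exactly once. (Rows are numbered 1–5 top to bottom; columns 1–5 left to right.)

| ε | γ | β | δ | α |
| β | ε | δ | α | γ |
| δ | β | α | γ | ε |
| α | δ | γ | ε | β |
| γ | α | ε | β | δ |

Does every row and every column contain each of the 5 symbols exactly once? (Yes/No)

Each row is a permutation of the 5 symbols, and so is each column.

Yes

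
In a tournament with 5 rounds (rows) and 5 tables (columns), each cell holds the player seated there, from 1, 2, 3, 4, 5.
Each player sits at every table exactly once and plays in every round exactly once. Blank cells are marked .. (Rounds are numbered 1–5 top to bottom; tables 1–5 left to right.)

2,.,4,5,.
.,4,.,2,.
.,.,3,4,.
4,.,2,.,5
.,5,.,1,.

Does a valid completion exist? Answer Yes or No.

No

Round 5, table 3: round 5 together with table 3 already contain {1, 2, 3, 4, 5} — every symbol — so nothing can go there. The grid has no valid completion.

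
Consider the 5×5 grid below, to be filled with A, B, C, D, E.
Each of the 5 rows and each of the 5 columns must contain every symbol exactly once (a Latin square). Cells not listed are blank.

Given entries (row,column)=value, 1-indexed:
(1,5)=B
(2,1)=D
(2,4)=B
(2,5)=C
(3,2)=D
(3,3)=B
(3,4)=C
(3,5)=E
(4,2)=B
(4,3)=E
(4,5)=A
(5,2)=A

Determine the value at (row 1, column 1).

E

Row 2, column 2: row 2 has {B, C, D} and column 2 has {A, B, D}, leaving only E.
Row 1, column 2: row 1 has {B} and column 2 has {A, B, D, E}, leaving only C.
Row 2, column 3: row 2 has {B, C, D, E} and column 3 has {B, E}, leaving only A.
Row 1, column 3: row 1 has {B, C} and column 3 has {A, B, E}, leaving only D.
Row 3, column 1: row 3 has {B, C, D, E} and column 1 has {D}, leaving only A.
Row 1 already has {B, C, D} and column 1 already has {A, D}, so row 1, column 1 must be E.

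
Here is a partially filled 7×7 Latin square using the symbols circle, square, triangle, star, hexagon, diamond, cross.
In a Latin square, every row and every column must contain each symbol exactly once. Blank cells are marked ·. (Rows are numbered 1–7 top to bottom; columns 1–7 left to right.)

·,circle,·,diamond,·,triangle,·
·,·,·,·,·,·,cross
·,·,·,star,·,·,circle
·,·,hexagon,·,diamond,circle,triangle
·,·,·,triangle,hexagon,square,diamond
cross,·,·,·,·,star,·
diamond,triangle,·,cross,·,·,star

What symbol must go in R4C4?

Row 4 already has {circle, triangle, hexagon, diamond} and column 4 already has {triangle, star, diamond, cross}, so row 4, column 4 must be square.

square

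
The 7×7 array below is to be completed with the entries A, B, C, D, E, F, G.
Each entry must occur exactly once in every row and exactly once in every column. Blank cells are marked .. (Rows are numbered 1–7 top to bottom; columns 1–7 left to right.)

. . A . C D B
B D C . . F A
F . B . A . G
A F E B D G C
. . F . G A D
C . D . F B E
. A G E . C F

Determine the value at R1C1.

G

Row 2, column 4: row 2 has {A, B, C, D, F} and column 4 has {B, E}, leaving only G.
Row 1, column 4: row 1 has {A, B, C, D} and column 4 has {B, E, G}, leaving only F.
Row 2, column 5: row 2 has {A, B, C, D, F, G} and column 5 has {A, C, D, F, G}, leaving only E.
Row 3, column 6: row 3 has {A, B, F, G} and column 6 has {A, B, C, D, F, G}, leaving only E.
Row 3, column 2: row 3 has {A, B, E, F, G} and column 2 has {A, D, F}, leaving only C.
Row 3, column 4: row 3 has {A, B, C, E, F, G} and column 4 has {B, E, F, G}, leaving only D.
Row 5, column 1: row 5 has {A, D, F, G} and column 1 has {A, B, C, F}, leaving only E.
Row 1 already has {A, B, C, D, F} and column 1 already has {A, B, C, E, F}, so row 1, column 1 must be G.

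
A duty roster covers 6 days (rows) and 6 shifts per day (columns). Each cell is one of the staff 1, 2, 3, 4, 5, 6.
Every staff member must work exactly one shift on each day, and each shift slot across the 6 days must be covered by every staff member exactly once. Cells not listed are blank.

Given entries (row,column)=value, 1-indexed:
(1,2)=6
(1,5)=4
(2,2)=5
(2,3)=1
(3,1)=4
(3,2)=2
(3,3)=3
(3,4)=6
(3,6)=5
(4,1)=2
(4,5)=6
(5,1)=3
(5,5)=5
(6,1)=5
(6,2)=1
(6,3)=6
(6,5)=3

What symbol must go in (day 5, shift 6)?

6

Day 1, shift 1: day 1 has {4, 6} and shift 1 has {2, 3, 4, 5}, leaving only 1.
Day 2, shift 1: day 2 has {1, 5} and shift 1 has {1, 2, 3, 4, 5}, leaving only 6.
Day 2, shift 5: day 2 has {1, 5, 6} and shift 5 has {3, 4, 5, 6}, leaving only 2.
Day 3, shift 5: day 3 has {2, 3, 4, 5, 6} and shift 5 has {2, 3, 4, 5, 6}, leaving only 1.
Day 5, shift 2: day 5 has {3, 5} and shift 2 has {1, 2, 5, 6}, leaving only 4.
Day 4, shift 2: day 4 has {2, 6} and shift 2 has {1, 2, 4, 5, 6}, leaving only 3.
Day 5, shift 3: day 5 has {3, 4, 5} and shift 3 has {1, 3, 6}, leaving only 2.
Day 1, shift 3: day 1 has {1, 4, 6} and shift 3 has {1, 2, 3, 6}, leaving only 5.
Day 4, shift 3: day 4 has {2, 3, 6} and shift 3 has {1, 2, 3, 5, 6}, leaving only 4.
Day 4, shift 6: day 4 has {2, 3, 4, 6} and shift 6 has {5}, leaving only 1.
Day 5 already has {2, 3, 4, 5} and shift 6 already has {1, 5}, so day 5, shift 6 must be 6.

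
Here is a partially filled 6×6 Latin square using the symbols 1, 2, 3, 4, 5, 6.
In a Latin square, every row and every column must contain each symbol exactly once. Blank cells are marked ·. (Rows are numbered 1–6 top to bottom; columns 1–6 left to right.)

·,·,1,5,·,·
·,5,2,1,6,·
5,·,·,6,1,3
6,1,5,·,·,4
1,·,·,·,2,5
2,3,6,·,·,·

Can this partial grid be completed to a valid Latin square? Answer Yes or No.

Row 2, column 6: row 2 together with column 6 already contain {1, 2, 3, 4, 5, 6} — every symbol — so nothing can go there. The grid has no valid completion.

No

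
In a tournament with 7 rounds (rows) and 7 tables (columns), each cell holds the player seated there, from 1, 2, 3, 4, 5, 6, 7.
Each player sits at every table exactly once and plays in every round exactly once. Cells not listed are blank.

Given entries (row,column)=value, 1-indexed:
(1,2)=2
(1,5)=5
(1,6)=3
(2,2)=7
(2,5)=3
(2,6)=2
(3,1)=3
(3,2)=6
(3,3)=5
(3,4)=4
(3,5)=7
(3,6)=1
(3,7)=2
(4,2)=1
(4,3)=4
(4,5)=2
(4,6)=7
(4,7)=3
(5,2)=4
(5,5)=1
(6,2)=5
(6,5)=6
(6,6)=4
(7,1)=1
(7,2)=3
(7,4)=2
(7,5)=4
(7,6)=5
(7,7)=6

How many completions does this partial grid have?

Round 1, table 1: eliminating its round and table leaves {4, 6, 7}.
Round 1, table 3: eliminating its round and table leaves {1, 6, 7}.
Round 1, table 4: eliminating its round and table leaves {1, 6, 7}.
Round 1, table 7: eliminating its round and table leaves {1, 4, 7}.
Round 2, table 1: eliminating its round and table leaves {4, 5, 6}.
Round 2, table 3: eliminating its round and table leaves {1, 6}.
Round 2, table 4: eliminating its round and table leaves {1, 5, 6}.
Round 2, table 7: eliminating its round and table leaves {1, 4, 5}.
Round 4, table 1: eliminating its round and table leaves {5, 6}.
Round 4, table 4: eliminating its round and table leaves {5, 6}.
Round 5, table 1: eliminating its round and table leaves {2, 5, 6, 7}.
Round 5, table 3: eliminating its round and table leaves {2, 3, 6, 7}.
Round 5, table 4: eliminating its round and table leaves {3, 5, 6, 7}.
Round 5, table 6: eliminating its round and table leaves {6}.
Round 5, table 7: eliminating its round and table leaves {5, 7}.
Round 6, table 1: eliminating its round and table leaves {2, 7}.
Round 6, table 3: eliminating its round and table leaves {1, 2, 3, 7}.
Round 6, table 4: eliminating its round and table leaves {1, 3, 7}.
Round 6, table 7: eliminating its round and table leaves {1, 7}.
Round 7, table 3: eliminating its round and table leaves {7}.
Enumerating the assignments across these blanks that avoid any round or table repeat gives 12 completions.

12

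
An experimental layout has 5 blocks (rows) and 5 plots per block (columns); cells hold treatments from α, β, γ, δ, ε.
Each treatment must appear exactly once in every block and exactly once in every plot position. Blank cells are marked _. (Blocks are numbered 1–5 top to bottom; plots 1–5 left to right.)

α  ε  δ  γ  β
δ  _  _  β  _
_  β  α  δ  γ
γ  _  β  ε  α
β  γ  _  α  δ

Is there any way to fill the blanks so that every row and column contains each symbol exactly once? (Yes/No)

No block or plot among the givens repeats a symbol, and propagating forced cells runs into no contradiction.
One valid completion exists (for instance, α ε δ γ β / δ α γ β ε / ε β α δ γ / γ δ β ε α / β γ ε α δ).

Yes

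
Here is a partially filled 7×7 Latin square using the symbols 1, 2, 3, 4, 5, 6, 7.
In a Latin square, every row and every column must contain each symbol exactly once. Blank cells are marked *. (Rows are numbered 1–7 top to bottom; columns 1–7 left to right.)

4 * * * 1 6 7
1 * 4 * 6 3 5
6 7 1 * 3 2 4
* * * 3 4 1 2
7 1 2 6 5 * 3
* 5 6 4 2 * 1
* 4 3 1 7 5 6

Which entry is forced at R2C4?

Row 1, column 3: row 1 has {1, 4, 6, 7} and column 3 has {1, 2, 3, 4, 6}, leaving only 5.
Row 1, column 4: row 1 has {1, 4, 5, 6, 7} and column 4 has {1, 3, 4, 6}, leaving only 2.
Row 2 already has {1, 3, 4, 5, 6} and column 4 already has {1, 2, 3, 4, 6}, so row 2, column 4 must be 7.

7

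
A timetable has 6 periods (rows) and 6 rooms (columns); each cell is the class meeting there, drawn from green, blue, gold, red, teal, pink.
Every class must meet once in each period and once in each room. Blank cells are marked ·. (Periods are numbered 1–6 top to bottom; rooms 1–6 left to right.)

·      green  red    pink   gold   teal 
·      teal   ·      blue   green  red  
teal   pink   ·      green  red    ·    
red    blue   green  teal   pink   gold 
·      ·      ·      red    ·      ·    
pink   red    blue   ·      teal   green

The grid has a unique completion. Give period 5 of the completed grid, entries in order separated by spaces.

green gold teal red blue pink

Period 5, room 2: period 5 has {red} and room 2 has {green, blue, red, teal, pink}, leaving only gold.
Period 5, room 5: period 5 has {gold, red} and room 5 has {green, gold, red, teal, pink}, leaving only blue.
Period 5, room 1: period 5 has {blue, gold, red} and room 1 has {red, teal, pink}, leaving only green.
Period 5, room 6: period 5 has {green, blue, gold, red} and room 6 has {green, gold, red, teal}, leaving only pink.
Period 5, room 3: period 5 has {green, blue, gold, red, pink} and room 3 has {green, blue, red}, leaving only teal.
So period 5 reads: green gold teal red blue pink.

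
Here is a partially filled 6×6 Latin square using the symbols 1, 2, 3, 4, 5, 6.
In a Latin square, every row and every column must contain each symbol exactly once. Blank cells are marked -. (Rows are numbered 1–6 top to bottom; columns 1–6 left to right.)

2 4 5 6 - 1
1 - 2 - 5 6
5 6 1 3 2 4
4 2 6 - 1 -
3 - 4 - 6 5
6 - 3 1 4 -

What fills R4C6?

Row 4 already has {1, 2, 4, 6} and column 6 already has {1, 4, 5, 6}, so row 4, column 6 must be 3.

3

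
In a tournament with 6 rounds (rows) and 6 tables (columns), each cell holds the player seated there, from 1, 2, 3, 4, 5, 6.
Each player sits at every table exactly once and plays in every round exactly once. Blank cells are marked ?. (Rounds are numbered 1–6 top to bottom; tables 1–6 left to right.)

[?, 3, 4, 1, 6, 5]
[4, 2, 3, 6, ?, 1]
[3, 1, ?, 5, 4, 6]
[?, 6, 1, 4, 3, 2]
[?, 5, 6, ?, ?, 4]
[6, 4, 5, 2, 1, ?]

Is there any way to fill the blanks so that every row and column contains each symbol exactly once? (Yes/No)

Yes

No round or table among the givens repeats a symbol, and propagating forced cells runs into no contradiction.
One valid completion exists (for instance, 2 3 4 1 6 5 / 4 2 3 6 5 1 / 3 1 2 5 4 6 / 5 6 1 4 3 2 / 1 5 6 3 2 4 / 6 4 5 2 1 3).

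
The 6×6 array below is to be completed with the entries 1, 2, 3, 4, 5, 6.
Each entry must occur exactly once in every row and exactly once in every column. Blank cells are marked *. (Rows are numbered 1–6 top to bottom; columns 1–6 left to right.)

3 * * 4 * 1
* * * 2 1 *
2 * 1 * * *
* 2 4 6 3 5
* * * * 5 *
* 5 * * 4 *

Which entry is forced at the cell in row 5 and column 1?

Row 1, column 2: row 1 has {1, 3, 4} and column 2 has {2, 5}, leaving only 6.
Row 1, column 5: row 1 has {1, 3, 4, 6} and column 5 has {1, 3, 4, 5}, leaving only 2.
Row 1, column 3: row 1 has {1, 2, 3, 4, 6} and column 3 has {1, 4}, leaving only 5.
Row 3, column 5: row 3 has {1, 2} and column 5 has {1, 2, 3, 4, 5}, leaving only 6.
Row 4, column 1: row 4 has {2, 3, 4, 5, 6} and column 1 has {2, 3}, leaving only 1.
Row 6, column 1: row 6 has {4, 5} and column 1 has {1, 2, 3}, leaving only 6.
Row 5 already has {5} and column 1 already has {1, 2, 3, 6}, so row 5, column 1 must be 4.

4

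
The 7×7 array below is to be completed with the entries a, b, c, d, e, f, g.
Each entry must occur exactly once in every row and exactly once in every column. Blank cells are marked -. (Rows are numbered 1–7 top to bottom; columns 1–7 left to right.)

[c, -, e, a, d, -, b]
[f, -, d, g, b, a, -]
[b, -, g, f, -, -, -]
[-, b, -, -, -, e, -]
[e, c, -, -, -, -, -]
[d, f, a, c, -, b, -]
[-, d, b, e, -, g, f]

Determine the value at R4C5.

Row 1, column 2: row 1 has {a, b, c, d, e} and column 2 has {b, c, d, f}, leaving only g.
Row 1, column 6: row 1 has {a, b, c, d, e, g} and column 6 has {a, b, e, g}, leaving only f.
Row 2, column 2: row 2 has {a, b, d, f, g} and column 2 has {b, c, d, f, g}, leaving only e.
Row 2, column 7: row 2 has {a, b, d, e, f, g} and column 7 has {b, f}, leaving only c.
Row 3, column 2: row 3 has {b, f, g} and column 2 has {b, c, d, e, f, g}, leaving only a.
Row 4, column 4: row 4 has {b, e} and column 4 has {a, c, e, f, g}, leaving only d.
Row 5, column 3: row 5 has {c, e} and column 3 has {a, b, d, e, g}, leaving only f.
Row 4, column 3: row 4 has {b, d, e} and column 3 has {a, b, d, e, f, g}, leaving only c.
Row 5, column 4: row 5 has {c, e, f} and column 4 has {a, c, d, e, f, g}, leaving only b.
Row 5, column 6: row 5 has {b, c, e, f} and column 6 has {a, b, e, f, g}, leaving only d.
Row 3, column 6: row 3 has {a, b, f, g} and column 6 has {a, b, d, e, f, g}, leaving only c.
Row 3, column 5: row 3 has {a, b, c, f, g} and column 5 has {b, d}, leaving only e.
Row 3, column 7: row 3 has {a, b, c, e, f, g} and column 7 has {b, c, f}, leaving only d.
Row 6, column 5: row 6 has {a, b, c, d, f} and column 5 has {b, d, e}, leaving only g.
Row 5, column 5: row 5 has {b, c, d, e, f} and column 5 has {b, d, e, g}, leaving only a.
Row 4 already has {b, c, d, e} and column 5 already has {a, b, d, e, g}, so row 4, column 5 must be f.

f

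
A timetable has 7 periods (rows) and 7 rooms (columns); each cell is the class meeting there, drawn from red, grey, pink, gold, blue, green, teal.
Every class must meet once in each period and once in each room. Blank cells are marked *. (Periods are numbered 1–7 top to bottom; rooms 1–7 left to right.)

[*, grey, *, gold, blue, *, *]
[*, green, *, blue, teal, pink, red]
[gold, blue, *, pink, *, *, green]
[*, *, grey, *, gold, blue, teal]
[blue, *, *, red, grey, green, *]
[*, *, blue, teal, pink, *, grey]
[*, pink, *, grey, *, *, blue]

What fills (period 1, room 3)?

green

Period 1, room 7: period 1 has {grey, gold, blue} and room 7 has {red, grey, blue, green, teal}, leaving only pink.
Period 2, room 1: period 2 has {red, pink, blue, green, teal} and room 1 has {gold, blue}, leaving only grey.
Period 2, room 3: period 2 has {red, grey, pink, blue, green, teal} and room 3 has {grey, blue}, leaving only gold.
Period 3, room 5: period 3 has {pink, gold, blue, green} and room 5 has {grey, pink, gold, blue, teal}, leaving only red.
Period 3, room 3: period 3 has {red, pink, gold, blue, green} and room 3 has {grey, gold, blue}, leaving only teal.
Period 3, room 6: period 3 has {red, pink, gold, blue, green, teal} and room 6 has {pink, blue, green}, leaving only grey.
Period 4, room 2: period 4 has {grey, gold, blue, teal} and room 2 has {grey, pink, blue, green}, leaving only red.
Period 4, room 4: period 4 has {red, grey, gold, blue, teal} and room 4 has {red, grey, pink, gold, blue, teal}, leaving only green.
Period 4, room 1: period 4 has {red, grey, gold, blue, green, teal} and room 1 has {grey, gold, blue}, leaving only pink.
Period 5, room 3: period 5 has {red, grey, blue, green} and room 3 has {grey, gold, blue, teal}, leaving only pink.
Period 5, room 7: period 5 has {red, grey, pink, blue, green} and room 7 has {red, grey, pink, blue, green, teal}, leaving only gold.
Period 5, room 2: period 5 has {red, grey, pink, gold, blue, green} and room 2 has {red, grey, pink, blue, green}, leaving only teal.
Period 6, room 2: period 6 has {grey, pink, blue, teal} and room 2 has {red, grey, pink, blue, green, teal}, leaving only gold.
Period 6, room 6: period 6 has {grey, pink, gold, blue, teal} and room 6 has {grey, pink, blue, green}, leaving only red.
Period 1, room 6: period 1 has {grey, pink, gold, blue} and room 6 has {red, grey, pink, blue, green}, leaving only teal.
Period 6, room 1: period 6 has {red, grey, pink, gold, blue, teal} and room 1 has {grey, pink, gold, blue}, leaving only green.
Period 1, room 1: period 1 has {grey, pink, gold, blue, teal} and room 1 has {grey, pink, gold, blue, green}, leaving only red.
Period 1 already has {red, grey, pink, gold, blue, teal} and room 3 already has {grey, pink, gold, blue, teal}, so period 1, room 3 must be green.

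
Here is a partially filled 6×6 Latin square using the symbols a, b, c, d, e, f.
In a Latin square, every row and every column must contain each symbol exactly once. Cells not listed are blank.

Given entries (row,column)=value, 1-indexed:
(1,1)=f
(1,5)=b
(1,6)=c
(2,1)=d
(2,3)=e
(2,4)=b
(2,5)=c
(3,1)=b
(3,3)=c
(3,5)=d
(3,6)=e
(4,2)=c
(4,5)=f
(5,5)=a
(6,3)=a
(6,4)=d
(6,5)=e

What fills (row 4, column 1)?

Row 1, column 3: row 1 has {b, c, f} and column 3 has {a, c, e}, leaving only d.
Row 4, column 3: row 4 has {c, f} and column 3 has {a, c, d, e}, leaving only b.
Row 5, column 3: row 5 has {a} and column 3 has {a, b, c, d, e}, leaving only f.
Row 6, column 1: row 6 has {a, d, e} and column 1 has {b, d, f}, leaving only c.
Row 5, column 1: row 5 has {a, f} and column 1 has {b, c, d, f}, leaving only e.
Row 4 already has {b, c, f} and column 1 already has {b, c, d, e, f}, so row 4, column 1 must be a.

a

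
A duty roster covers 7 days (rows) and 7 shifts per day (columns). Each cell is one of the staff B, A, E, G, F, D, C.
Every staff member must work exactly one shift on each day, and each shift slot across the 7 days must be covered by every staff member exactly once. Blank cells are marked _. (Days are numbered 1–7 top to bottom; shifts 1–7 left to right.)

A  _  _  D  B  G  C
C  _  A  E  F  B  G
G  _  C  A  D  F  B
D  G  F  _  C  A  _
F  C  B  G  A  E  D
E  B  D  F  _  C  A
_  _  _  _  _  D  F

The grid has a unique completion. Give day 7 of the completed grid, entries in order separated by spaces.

Day 7, shift 1: day 7 has {F, D} and shift 1 has {A, E, G, F, D, C}, leaving only B.
Day 7, shift 4: day 7 has {B, F, D} and shift 4 has {A, E, G, F, D}, leaving only C.
Day 1, shift 3: day 1 has {B, A, G, D, C} and shift 3 has {B, A, F, D, C}, leaving only E.
Day 7, shift 3: day 7 has {B, F, D, C} and shift 3 has {B, A, E, F, D, C}, leaving only G.
Day 7, shift 5: day 7 has {B, G, F, D, C} and shift 5 has {B, A, F, D, C}, leaving only E.
Day 7, shift 2: day 7 has {B, E, G, F, D, C} and shift 2 has {B, G, C}, leaving only A.
So day 7 reads: B A G C E D F.

B A G C E D F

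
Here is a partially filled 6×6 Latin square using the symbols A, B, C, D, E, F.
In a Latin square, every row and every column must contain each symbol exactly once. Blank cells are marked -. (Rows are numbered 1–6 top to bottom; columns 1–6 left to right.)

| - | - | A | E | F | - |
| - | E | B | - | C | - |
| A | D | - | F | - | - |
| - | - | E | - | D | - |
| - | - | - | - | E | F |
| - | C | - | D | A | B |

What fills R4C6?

A

Row 1, column 2: row 1 has {A, E, F} and column 2 has {C, D, E}, leaving only B.
Row 2, column 4: row 2 has {B, C, E} and column 4 has {D, E, F}, leaving only A.
Row 2, column 6: row 2 has {A, B, C, E} and column 6 has {B, F}, leaving only D.
Row 1, column 6: row 1 has {A, B, E, F} and column 6 has {B, D, F}, leaving only C.
Row 4 already has {D, E} and column 6 already has {B, C, D, F}, so row 4, column 6 must be A.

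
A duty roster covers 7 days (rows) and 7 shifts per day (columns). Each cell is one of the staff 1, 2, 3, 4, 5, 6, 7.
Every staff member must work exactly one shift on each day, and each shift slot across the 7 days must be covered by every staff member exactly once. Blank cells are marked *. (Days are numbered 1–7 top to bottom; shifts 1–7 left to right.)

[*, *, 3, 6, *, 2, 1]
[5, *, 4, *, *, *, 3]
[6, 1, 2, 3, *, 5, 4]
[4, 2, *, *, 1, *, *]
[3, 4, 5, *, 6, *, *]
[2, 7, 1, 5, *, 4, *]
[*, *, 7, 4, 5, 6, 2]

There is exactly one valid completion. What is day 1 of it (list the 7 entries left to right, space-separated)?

7 5 3 6 4 2 1

Day 1, shift 1: day 1 has {1, 2, 3, 6} and shift 1 has {2, 3, 4, 5, 6}, leaving only 7.
Day 1, shift 2: day 1 has {1, 2, 3, 6, 7} and shift 2 has {1, 2, 4, 7}, leaving only 5.
Day 1, shift 5: day 1 has {1, 2, 3, 5, 6, 7} and shift 5 has {1, 5, 6}, leaving only 4.
So day 1 reads: 7 5 3 6 4 2 1.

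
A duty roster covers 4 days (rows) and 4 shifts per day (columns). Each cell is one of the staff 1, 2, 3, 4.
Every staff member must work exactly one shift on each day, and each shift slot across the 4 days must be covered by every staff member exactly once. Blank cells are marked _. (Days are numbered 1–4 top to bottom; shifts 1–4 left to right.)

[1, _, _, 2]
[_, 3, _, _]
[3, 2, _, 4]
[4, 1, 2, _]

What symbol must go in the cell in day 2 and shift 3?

4

Day 1, shift 2: day 1 has {1, 2} and shift 2 has {1, 2, 3}, leaving only 4.
Day 1, shift 3: day 1 has {1, 2, 4} and shift 3 has {2}, leaving only 3.
Day 2, shift 1: day 2 has {3} and shift 1 has {1, 3, 4}, leaving only 2.
Day 2, shift 4: day 2 has {2, 3} and shift 4 has {2, 4}, leaving only 1.
Day 2 already has {1, 2, 3} and shift 3 already has {2, 3}, so day 2, shift 3 must be 4.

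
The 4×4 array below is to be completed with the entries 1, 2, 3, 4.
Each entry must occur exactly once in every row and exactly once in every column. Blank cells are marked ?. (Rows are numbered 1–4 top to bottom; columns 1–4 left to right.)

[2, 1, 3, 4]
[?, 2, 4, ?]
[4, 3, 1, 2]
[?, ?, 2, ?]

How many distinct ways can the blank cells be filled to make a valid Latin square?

Row 2, column 1: eliminating its row and column leaves {1, 3}.
Row 2, column 4: eliminating its row and column leaves {1, 3}.
Row 4, column 1: eliminating its row and column leaves {1, 3}.
Row 4, column 2: eliminating its row and column leaves {4}.
Row 4, column 4: eliminating its row and column leaves {1, 3}.
Enumerating the assignments across these blanks that avoid any row or column repeat gives 2 completions.

2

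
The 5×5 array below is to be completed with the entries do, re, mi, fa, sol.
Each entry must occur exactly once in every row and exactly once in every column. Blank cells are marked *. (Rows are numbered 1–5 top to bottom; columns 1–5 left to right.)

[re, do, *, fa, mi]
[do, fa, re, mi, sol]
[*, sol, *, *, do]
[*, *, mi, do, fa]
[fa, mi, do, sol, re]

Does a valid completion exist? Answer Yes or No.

Yes

No row or column among the givens repeats a symbol, and propagating forced cells runs into no contradiction.
One valid completion exists (for instance, re do sol fa mi / do fa re mi sol / mi sol fa re do / sol re mi do fa / fa mi do sol re).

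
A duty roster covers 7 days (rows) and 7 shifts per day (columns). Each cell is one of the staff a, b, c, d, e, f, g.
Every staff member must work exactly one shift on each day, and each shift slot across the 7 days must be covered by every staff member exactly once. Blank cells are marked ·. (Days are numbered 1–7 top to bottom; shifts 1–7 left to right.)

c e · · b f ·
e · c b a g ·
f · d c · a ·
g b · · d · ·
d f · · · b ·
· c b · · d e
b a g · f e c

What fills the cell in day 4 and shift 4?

Day 1, shift 3: day 1 has {b, c, e, f} and shift 3 has {b, c, d, g}, leaving only a.
Day 2, shift 2: day 2 has {a, b, c, e, g} and shift 2 has {a, b, c, e, f}, leaving only d.
Day 2, shift 7: day 2 has {a, b, c, d, e, g} and shift 7 has {c, e}, leaving only f.
Day 3, shift 2: day 3 has {a, c, d, f} and shift 2 has {a, b, c, d, e, f}, leaving only g.
Day 3, shift 5: day 3 has {a, c, d, f, g} and shift 5 has {a, b, d, f}, leaving only e.
Day 3, shift 7: day 3 has {a, c, d, e, f, g} and shift 7 has {c, e, f}, leaving only b.
Day 4, shift 6: day 4 has {b, d, g} and shift 6 has {a, b, d, e, f, g}, leaving only c.
Day 4, shift 7: day 4 has {b, c, d, g} and shift 7 has {b, c, e, f}, leaving only a.
Day 5, shift 3: day 5 has {b, d, f} and shift 3 has {a, b, c, d, g}, leaving only e.
Day 4, shift 3: day 4 has {a, b, c, d, g} and shift 3 has {a, b, c, d, e, g}, leaving only f.
Day 4 already has {a, b, c, d, f, g} and shift 4 already has {b, c}, so day 4, shift 4 must be e.

e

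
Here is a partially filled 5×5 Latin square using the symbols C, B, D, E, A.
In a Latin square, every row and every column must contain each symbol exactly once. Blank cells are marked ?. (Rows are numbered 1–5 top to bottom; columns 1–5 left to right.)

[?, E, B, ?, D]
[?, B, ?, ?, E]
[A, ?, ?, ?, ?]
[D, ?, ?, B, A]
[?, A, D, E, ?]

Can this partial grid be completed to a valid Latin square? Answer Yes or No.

Row 1, column 1: row 1 has {B, D, E} and column 1 has {D, A}, so it must be C.
Now row 2, column 1: row 2 together with column 1 already contain {C, B, D, E, A} — every symbol — so nothing can go there. The grid has no valid completion.

No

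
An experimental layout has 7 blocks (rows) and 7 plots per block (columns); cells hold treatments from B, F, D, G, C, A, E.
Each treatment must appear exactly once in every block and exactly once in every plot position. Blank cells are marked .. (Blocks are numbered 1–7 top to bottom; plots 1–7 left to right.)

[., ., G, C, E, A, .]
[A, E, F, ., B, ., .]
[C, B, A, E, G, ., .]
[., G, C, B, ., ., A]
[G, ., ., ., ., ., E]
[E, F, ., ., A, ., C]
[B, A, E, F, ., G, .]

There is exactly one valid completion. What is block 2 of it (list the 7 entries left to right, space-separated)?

A E F D B C G

Block 1, plot 2: block 1 has {G, C, A, E} and plot 2 has {B, F, G, A, E}, leaving only D.
Block 1, plot 1: block 1 has {D, G, C, A, E} and plot 1 has {B, G, C, A, E}, leaving only F.
Block 1, plot 7: block 1 has {F, D, G, C, A, E} and plot 7 has {C, A, E}, leaving only B.
Block 4, plot 1: block 4 has {B, G, C, A} and plot 1 has {B, F, G, C, A, E}, leaving only D.
Block 4, plot 5: block 4 has {B, D, G, C, A} and plot 5 has {B, G, A, E}, leaving only F.
Block 4, plot 6: block 4 has {B, F, D, G, C, A} and plot 6 has {G, A}, leaving only E.
Block 5, plot 2: block 5 has {G, E} and plot 2 has {B, F, D, G, A, E}, leaving only C.
Block 5, plot 5: block 5 has {G, C, E} and plot 5 has {B, F, G, A, E}, leaving only D.
Block 5, plot 3: block 5 has {D, G, C, E} and plot 3 has {F, G, C, A, E}, leaving only B.
Block 5, plot 4: block 5 has {B, D, G, C, E} and plot 4 has {B, F, C, E}, leaving only A.
Block 5, plot 6: block 5 has {B, D, G, C, A, E} and plot 6 has {G, A, E}, leaving only F.
Block 3, plot 6: block 3 has {B, G, C, A, E} and plot 6 has {F, G, A, E}, leaving only D.
Block 2, plot 6: block 2 has {B, F, A, E} and plot 6 has {F, D, G, A, E}, leaving only C.
Block 3, plot 7: block 3 has {B, D, G, C, A, E} and plot 7 has {B, C, A, E}, leaving only F.
Block 6, plot 3: block 6 has {F, C, A, E} and plot 3 has {B, F, G, C, A, E}, leaving only D.
Block 6, plot 4: block 6 has {F, D, C, A, E} and plot 4 has {B, F, C, A, E}, leaving only G.
Block 2, plot 4: block 2 has {B, F, C, A, E} and plot 4 has {B, F, G, C, A, E}, leaving only D.
Block 2, plot 7: block 2 has {B, F, D, C, A, E} and plot 7 has {B, F, C, A, E}, leaving only G.
So block 2 reads: A E F D B C G.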